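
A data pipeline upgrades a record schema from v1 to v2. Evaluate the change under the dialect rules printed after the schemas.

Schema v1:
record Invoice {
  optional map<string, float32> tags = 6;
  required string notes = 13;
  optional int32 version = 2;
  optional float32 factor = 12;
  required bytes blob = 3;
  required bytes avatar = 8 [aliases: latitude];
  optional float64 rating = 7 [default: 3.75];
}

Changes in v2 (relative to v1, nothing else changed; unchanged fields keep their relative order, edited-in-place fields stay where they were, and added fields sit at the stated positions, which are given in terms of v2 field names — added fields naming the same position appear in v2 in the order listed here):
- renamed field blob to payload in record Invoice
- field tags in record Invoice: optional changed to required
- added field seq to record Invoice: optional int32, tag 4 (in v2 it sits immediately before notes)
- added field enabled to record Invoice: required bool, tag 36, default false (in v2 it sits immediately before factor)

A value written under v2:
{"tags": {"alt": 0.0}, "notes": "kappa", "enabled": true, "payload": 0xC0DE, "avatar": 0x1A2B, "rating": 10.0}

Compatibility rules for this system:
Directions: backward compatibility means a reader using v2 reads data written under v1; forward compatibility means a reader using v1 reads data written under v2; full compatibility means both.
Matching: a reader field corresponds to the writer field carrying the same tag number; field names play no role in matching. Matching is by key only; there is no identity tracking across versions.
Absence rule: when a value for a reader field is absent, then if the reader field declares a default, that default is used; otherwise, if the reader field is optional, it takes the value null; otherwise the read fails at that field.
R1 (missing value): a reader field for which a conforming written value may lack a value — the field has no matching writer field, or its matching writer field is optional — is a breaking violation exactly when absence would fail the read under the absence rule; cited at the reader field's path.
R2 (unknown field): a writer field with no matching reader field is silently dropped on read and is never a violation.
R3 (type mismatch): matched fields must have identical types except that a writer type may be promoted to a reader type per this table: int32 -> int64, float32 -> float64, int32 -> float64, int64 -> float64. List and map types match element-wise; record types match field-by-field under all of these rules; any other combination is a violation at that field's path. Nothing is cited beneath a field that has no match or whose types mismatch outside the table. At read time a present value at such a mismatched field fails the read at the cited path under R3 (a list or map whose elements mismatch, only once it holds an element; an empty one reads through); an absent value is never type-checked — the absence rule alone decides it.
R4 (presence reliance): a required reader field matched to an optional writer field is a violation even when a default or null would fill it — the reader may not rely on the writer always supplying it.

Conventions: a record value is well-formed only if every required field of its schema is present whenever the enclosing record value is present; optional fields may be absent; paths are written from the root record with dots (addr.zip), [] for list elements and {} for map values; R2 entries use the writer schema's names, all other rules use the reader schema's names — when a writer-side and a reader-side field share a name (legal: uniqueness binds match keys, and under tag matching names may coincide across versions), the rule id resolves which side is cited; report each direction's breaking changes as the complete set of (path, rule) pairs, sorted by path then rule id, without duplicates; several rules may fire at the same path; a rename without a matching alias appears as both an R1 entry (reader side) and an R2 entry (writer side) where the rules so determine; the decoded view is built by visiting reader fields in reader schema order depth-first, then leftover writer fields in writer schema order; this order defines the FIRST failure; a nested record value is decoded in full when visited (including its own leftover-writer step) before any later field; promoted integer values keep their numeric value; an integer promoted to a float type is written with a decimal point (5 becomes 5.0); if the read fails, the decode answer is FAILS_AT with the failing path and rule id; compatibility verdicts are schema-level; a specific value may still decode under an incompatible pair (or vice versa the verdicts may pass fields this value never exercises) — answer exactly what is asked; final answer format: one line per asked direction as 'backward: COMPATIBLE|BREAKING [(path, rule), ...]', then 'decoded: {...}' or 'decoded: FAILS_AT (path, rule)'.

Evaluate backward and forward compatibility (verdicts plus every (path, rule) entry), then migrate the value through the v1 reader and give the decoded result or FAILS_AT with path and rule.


backward: BREAKING [(tags, R1), (tags, R4)]; forward: COMPATIBLE []; decoded: {"tags": {"alt": 0.0}, "notes": "kappa", "version": null, "factor": null, "blob": 0xC0DE, "avatar": 0x1A2B, "rating": 10.0}

the writer's type comes first in each Invoice pair
backward on Invoice — v2 reading data written by v1:
  tags <- tags (map<string, float32> -> map<string, float32>, writer optional)
  seq has no writer counterpart
  notes <- notes (string -> string, writer required)
  version <- version (int32 -> int32, writer optional)
  enabled has no writer counterpart
  factor <- factor (float32 -> float32, writer optional)
  payload <- blob (bytes -> bytes, writer required)
  avatar <- avatar (bytes -> bytes, writer required)
  rating <- rating (float64 -> float64, writer optional)
  R1 fires at tags
  R4 fires at tags
  => 2 violation(s): backward is BREAKING for Invoice
forward on Invoice — v1 reading data written by v2:
  tags <- tags (map<string, float32> -> map<string, float32>, writer required)
  notes <- notes (string -> string, writer required)
  version <- version (int32 -> int32, writer optional)
  factor <- factor (float32 -> float32, writer optional)
  blob <- payload (bytes -> bytes, writer required)
  avatar <- avatar (bytes -> bytes, writer required)
  rating <- rating (float64 -> float64, writer optional)
  writer seq: unknown to reader
  writer enabled: unknown to reader
  => no violations; forward on Invoice: COMPATIBLE
decode (reader v1):
  tags := {"alt": 0.0}
  notes := "kappa"
  version := null (missing; optional => null)
  factor := null (missing; optional => null)
  blob := 0xC0DE (from writer payload)
  avatar := 0x1A2B
  rating := 10.0
  writer enabled: no reader field; dropped
  => decoded: {"tags": {"alt": 0.0}, "notes": "kappa", "version": null, "factor": null, "blob": 0xC0DE, "avatar": 0x1A2B, "rating": 10.0}


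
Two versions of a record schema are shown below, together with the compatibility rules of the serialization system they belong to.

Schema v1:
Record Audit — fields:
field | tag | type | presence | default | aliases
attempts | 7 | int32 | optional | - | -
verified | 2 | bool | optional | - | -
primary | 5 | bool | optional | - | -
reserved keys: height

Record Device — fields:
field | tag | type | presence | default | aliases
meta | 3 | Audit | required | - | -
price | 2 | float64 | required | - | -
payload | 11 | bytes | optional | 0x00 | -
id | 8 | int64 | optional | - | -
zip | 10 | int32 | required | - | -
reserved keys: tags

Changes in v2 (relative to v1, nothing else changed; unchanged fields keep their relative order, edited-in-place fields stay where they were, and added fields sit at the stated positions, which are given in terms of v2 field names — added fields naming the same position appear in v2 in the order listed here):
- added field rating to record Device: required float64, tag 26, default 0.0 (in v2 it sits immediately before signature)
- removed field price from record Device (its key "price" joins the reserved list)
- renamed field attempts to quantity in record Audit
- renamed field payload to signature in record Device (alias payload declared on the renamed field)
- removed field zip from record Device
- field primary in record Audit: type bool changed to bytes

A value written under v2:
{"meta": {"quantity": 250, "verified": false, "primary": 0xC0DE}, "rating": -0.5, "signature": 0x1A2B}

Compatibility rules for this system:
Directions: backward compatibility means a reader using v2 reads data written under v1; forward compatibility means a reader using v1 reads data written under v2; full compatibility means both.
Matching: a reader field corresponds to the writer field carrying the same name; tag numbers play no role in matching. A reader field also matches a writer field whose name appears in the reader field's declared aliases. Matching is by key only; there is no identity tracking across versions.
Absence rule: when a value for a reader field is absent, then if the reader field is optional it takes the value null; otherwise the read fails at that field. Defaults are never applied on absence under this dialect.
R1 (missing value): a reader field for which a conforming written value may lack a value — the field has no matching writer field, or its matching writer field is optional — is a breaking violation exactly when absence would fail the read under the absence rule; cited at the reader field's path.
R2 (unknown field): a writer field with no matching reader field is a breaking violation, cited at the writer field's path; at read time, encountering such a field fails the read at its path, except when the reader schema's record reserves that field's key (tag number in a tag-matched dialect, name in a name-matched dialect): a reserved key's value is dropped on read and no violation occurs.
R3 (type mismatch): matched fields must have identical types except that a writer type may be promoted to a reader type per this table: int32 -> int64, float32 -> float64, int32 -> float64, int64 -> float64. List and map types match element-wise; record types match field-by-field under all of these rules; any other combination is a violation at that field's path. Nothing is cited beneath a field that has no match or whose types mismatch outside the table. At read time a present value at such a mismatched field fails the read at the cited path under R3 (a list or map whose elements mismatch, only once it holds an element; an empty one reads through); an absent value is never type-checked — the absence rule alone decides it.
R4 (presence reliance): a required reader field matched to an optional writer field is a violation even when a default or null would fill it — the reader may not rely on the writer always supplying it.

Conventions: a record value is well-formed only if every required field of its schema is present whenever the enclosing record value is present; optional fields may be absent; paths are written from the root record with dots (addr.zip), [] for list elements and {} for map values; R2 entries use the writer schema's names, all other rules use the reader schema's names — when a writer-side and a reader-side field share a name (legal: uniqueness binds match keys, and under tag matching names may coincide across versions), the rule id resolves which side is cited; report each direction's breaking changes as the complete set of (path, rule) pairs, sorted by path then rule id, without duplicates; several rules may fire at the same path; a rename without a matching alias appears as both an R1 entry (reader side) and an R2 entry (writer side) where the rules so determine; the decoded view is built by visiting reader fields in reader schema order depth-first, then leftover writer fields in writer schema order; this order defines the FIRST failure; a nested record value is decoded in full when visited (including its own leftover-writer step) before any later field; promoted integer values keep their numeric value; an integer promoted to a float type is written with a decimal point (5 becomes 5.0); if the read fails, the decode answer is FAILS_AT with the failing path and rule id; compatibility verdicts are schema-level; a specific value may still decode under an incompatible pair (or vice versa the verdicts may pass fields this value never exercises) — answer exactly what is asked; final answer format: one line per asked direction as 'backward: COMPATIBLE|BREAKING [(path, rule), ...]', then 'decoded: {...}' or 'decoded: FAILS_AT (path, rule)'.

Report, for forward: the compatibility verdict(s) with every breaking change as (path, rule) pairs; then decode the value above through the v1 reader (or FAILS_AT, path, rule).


forward: BREAKING [(meta.primary, R3), (meta.quantity, R2), (price, R1), (rating, R2), (signature, R2), (zip, R1)]; decoded: FAILS_AT (meta.primary, R3)

the writer's type comes first in each Device pair
forward analysis of Device with v1 as reader and v2 as writer:
  meta: Audit -> Audit, writer required; from meta
  price: no writer match
  payload: no writer match
  id: int64 -> int64, writer optional; from id
  zip: no writer match
  leftover writer field: rating
  leftover writer field: signature
  meta.attempts: no writer match
  meta.verified: bool -> bool, writer optional; from meta.verified
  meta.primary: bytes -> bool, writer optional; from meta.primary
  leftover writer field: meta.quantity
  violation R3 at meta.primary
  violation R2 at meta.quantity
  violation R1 at price
  violation R2 at rating
  violation R2 at signature
  violation R1 at zip
  => forward: BREAKING (6)
decode walk for Device under reader schema v1:
  meta.attempts := null (not supplied -> null)
  meta.verified := false
  read fails at meta.primary under R3
  => FAILS_AT (meta.primary, R3)


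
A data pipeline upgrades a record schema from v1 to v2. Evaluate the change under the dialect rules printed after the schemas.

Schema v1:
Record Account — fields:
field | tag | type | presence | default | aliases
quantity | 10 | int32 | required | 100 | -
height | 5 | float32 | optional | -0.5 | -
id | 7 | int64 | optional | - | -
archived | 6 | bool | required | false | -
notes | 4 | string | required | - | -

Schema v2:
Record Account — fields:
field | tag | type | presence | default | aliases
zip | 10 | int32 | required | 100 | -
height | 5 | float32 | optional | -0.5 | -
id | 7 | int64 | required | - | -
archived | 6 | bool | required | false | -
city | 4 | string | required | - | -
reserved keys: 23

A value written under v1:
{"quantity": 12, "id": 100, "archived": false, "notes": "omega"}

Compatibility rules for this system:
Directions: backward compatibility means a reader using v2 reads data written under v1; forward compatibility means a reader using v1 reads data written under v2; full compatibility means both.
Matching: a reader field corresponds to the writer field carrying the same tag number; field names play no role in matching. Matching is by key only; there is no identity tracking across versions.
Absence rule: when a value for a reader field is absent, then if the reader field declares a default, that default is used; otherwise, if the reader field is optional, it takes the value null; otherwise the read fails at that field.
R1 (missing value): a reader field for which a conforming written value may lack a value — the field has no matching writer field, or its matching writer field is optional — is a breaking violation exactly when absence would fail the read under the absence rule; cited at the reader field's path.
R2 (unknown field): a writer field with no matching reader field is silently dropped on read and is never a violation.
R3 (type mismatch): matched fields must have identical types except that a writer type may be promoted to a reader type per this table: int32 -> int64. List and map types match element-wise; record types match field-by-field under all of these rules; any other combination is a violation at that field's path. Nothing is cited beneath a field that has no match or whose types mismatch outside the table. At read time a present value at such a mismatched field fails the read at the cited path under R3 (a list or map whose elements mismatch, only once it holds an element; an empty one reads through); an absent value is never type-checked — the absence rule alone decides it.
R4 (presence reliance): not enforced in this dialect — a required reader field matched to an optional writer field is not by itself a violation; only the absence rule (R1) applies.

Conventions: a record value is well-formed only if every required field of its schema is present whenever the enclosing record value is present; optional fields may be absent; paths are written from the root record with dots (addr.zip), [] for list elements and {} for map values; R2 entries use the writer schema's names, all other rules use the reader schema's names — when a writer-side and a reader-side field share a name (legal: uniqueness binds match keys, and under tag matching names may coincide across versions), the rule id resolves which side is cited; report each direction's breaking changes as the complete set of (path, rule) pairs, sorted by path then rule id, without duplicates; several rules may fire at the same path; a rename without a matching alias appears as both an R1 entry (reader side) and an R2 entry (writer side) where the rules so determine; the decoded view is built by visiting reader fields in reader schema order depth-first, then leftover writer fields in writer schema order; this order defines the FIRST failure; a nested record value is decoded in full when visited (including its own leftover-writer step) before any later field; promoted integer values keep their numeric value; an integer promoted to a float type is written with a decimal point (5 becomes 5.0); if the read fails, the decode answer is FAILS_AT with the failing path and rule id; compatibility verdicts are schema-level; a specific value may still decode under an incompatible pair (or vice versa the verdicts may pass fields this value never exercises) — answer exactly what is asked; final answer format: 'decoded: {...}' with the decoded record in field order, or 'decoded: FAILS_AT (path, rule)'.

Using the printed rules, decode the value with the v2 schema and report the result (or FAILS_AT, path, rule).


the writer's type comes first in each Account pair
migrating the Account value to v2:
  zip := 12 (from writer quantity)
  height := -0.5 (absent -> default)
  id := 100
  archived := false
  city := "omega" (from writer notes)
  => decoded: {"zip": 12, "height": -0.5, "id": 100, "archived": false, "city": "omega"}
remaining Account differences; none change what is asked:
  field id in record Account: optional changed to required -> matters for Account compatibility verdicts, not for this value's decode

decoded: {"zip": 12, "height": -0.5, "id": 100, "archived": false, "city": "omega"}


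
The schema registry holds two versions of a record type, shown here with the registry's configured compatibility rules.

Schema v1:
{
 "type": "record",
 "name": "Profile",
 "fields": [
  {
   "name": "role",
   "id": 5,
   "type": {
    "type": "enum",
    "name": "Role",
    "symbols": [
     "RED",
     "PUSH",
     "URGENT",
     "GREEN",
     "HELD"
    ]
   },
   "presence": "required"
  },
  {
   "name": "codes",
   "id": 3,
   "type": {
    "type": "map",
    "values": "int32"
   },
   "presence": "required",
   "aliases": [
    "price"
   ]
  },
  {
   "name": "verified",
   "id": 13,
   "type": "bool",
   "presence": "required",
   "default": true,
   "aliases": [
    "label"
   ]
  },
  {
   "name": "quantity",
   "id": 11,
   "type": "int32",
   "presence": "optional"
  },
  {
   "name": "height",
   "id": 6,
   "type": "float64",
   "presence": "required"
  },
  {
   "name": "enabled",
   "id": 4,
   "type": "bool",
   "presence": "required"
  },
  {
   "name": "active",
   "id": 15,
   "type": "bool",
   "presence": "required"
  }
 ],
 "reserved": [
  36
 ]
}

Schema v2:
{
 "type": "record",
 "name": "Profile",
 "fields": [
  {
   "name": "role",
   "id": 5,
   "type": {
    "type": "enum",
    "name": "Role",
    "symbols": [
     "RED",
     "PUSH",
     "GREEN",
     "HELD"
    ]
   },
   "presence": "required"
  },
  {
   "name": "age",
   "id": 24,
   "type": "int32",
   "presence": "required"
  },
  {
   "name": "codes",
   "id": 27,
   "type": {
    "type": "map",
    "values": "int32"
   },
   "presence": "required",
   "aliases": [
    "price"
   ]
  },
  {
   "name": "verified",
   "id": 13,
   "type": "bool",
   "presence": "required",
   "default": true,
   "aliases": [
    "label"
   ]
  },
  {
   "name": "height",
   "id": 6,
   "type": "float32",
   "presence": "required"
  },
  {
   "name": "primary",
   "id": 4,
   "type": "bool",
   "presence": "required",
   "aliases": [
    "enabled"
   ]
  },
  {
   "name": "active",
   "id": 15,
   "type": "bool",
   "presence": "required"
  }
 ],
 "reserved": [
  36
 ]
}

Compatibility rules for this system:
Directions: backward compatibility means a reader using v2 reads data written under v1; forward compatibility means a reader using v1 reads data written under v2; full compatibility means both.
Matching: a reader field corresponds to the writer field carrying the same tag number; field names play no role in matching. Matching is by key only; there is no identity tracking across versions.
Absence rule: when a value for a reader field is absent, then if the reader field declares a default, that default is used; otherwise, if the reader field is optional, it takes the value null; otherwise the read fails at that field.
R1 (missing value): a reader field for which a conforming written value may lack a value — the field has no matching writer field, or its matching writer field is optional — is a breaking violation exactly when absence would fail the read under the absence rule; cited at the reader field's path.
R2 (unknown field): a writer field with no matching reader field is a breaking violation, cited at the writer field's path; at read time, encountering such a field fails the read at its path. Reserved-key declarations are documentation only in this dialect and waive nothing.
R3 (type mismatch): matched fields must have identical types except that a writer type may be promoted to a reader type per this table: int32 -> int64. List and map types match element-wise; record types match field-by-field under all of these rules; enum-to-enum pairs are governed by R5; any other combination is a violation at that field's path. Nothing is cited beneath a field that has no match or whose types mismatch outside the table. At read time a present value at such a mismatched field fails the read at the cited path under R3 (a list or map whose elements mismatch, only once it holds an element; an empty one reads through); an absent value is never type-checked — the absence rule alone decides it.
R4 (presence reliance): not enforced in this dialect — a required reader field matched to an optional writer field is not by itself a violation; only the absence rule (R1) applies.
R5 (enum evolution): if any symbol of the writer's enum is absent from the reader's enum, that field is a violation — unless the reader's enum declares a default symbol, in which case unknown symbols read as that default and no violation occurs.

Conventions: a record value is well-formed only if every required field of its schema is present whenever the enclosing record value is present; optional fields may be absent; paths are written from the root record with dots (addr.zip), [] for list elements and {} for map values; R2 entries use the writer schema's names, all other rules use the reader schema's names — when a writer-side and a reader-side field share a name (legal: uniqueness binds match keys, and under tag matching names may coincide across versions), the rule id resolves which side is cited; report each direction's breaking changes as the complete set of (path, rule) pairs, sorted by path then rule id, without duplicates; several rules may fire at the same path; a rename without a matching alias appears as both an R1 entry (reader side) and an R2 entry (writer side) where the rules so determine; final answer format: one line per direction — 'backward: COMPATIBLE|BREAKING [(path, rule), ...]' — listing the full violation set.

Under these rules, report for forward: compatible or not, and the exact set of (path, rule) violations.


each type pair in Profile: writer, then reader
forward pass over Profile, reader schema v1, writer schema v2:
  role <- role (Role -> Role, writer required)
  codes: no writer-side match
  verified <- verified (bool -> bool, writer required)
  quantity: no writer-side match
  height <- height (float32 -> float64, writer required)
  enabled <- primary (bool -> bool, writer required)
  active <- active (bool -> bool, writer required)
  leftover writer field: age
  leftover writer field: codes
  R2 fires at age
  R1 fires at codes
  R2 fires at codes
  R3 fires at height
  => forward verdict for Profile: BREAKING, 4 violation(s)
remaining Profile differences; none change what is asked:
  enum Role (field role in record Profile): symbol URGENT removed -> affects backward compatibility only, which is not asked
  removed field quantity from record Profile -> affects backward compatibility only, which is not asked
  renamed field enabled to primary in record Profile (alias enabled declared on the renamed field) -> fires no rule on Profile, leaving the asked answer as it is

forward: BREAKING [(age, R2), (codes, R1), (codes, R2), (height, R3)]


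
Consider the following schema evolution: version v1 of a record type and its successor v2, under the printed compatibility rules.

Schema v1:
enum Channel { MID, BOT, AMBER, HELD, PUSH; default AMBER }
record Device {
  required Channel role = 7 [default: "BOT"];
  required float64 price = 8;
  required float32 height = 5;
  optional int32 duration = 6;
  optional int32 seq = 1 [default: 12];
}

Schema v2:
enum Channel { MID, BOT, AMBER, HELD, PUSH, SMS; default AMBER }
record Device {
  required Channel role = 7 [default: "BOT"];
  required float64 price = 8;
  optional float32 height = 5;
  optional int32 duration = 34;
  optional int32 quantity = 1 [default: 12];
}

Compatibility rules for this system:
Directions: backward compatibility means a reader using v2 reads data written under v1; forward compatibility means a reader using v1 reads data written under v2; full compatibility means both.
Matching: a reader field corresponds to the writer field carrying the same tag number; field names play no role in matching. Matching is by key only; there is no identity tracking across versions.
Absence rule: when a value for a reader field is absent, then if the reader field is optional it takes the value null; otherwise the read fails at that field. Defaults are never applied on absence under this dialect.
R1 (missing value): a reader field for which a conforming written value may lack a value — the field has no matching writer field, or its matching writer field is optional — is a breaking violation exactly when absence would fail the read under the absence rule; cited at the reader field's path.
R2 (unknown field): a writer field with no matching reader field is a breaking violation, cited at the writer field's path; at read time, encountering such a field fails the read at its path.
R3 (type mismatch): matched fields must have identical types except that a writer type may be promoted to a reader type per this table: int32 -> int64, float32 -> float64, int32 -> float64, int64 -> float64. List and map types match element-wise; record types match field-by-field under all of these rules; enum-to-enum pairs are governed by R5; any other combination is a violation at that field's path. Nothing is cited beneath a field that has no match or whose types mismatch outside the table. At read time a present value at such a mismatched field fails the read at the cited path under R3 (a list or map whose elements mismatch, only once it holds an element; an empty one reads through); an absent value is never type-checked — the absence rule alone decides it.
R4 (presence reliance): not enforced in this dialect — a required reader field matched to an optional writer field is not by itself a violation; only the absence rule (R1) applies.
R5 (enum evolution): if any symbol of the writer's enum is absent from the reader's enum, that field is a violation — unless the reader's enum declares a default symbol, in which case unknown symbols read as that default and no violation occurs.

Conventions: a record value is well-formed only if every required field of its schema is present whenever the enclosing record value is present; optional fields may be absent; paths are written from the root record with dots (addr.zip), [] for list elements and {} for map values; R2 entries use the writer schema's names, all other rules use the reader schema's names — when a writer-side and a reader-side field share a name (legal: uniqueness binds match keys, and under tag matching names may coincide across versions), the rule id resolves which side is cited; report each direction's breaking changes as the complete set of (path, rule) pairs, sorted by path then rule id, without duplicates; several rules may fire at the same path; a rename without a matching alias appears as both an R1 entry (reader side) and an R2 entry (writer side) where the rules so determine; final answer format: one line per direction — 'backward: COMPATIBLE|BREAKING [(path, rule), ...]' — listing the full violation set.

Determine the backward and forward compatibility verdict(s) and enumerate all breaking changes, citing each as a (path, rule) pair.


each type pair in Device: writer, then reader
backward analysis of Device with v2 as reader and v1 as writer:
  writer required, Channel -> Channel: reader role maps from writer role
  writer required, float64 -> float64: reader price maps from writer price
  writer required, float32 -> float32: reader height maps from writer height
  no writer field matches reader duration
  writer optional, int32 -> int32: reader quantity maps from writer seq
  writer duration: unknown to reader
  rule R2 violated at duration
  => 1 violation(s): backward is BREAKING for Device
forward analysis of Device with v1 as reader and v2 as writer:
  writer required, Channel -> Channel: reader role maps from writer role
  writer required, float64 -> float64: reader price maps from writer price
  writer optional, float32 -> float32: reader height maps from writer height
  no writer field matches reader duration
  writer optional, int32 -> int32: reader seq maps from writer quantity
  writer duration: unknown to reader
  rule R2 violated at duration
  rule R1 violated at height
  => 2 violation(s): forward is BREAKING for Device

backward: BREAKING [(duration, R2)]; forward: BREAKING [(duration, R2), (height, R1)]


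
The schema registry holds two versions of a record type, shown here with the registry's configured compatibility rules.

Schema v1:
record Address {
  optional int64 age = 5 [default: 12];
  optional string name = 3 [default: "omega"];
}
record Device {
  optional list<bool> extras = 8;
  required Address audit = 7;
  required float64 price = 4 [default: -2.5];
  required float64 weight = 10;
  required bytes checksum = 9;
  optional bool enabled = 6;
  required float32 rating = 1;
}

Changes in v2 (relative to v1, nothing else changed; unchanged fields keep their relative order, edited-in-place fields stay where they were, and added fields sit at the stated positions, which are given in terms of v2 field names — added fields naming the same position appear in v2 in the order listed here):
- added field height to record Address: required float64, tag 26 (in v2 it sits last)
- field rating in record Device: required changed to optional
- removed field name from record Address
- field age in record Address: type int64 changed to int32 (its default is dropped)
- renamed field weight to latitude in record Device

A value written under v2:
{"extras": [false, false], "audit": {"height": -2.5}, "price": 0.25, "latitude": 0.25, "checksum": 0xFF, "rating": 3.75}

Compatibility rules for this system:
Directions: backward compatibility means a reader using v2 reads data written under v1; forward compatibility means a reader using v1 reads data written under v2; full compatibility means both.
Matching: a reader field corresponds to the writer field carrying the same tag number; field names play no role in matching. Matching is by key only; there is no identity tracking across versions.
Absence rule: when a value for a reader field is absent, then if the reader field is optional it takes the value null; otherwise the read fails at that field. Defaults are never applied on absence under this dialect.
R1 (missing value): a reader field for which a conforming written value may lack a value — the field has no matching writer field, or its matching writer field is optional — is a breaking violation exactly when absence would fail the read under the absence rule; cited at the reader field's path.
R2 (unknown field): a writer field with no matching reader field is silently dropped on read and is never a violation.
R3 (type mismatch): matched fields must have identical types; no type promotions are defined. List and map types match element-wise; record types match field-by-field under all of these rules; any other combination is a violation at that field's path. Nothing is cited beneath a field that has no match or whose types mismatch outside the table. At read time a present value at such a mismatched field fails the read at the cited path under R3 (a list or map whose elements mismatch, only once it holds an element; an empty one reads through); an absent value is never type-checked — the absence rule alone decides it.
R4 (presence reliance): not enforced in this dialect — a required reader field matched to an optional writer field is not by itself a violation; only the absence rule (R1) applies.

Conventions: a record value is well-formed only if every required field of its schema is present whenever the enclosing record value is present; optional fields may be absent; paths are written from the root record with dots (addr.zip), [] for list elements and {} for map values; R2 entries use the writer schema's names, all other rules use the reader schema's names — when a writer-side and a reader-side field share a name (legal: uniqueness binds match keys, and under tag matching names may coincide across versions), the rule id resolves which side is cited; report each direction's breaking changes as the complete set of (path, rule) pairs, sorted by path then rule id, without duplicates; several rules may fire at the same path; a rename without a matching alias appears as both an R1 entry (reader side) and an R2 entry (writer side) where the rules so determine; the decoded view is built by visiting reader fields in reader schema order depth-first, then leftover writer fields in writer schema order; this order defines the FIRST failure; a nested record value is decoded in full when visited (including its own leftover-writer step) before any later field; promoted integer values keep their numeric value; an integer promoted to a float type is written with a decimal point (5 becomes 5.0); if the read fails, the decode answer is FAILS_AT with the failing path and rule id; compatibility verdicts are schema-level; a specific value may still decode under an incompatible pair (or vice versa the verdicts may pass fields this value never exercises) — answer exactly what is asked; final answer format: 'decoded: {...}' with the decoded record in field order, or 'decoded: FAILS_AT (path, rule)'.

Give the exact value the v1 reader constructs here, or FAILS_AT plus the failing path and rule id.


in Device below, arrows point writer -> reader
decoding the Device value with the v1 reader:
  extras := [false, false]
  audit.age := null (not supplied -> null)
  audit.name := null (not supplied -> null)
  writer audit.height: unmatched, discarded
  price := 0.25
  weight := 0.25 (from writer latitude)
  checksum := 0xFF
  enabled := null (not supplied -> null)
  rating := 3.75
  => decoded: {"extras": [false, false], "audit": {"age": null, "name": null}, "price": 0.25, "weight": 0.25, "checksum": 0xFF, "enabled": null, "rating": 3.75}
the rest of the Device diff is inert for this question:
  added field height to record Address: required float64, tag 26 (in v2 it sits last) -> matters for Device compatibility verdicts, not for this value's decode
  field rating in record Device: required changed to optional -> matters for Device compatibility verdicts, not for this value's decode
  removed field name from record Address -> no rule fires on it and the decoded Device view is identical with or without it
  field age in record Address: type int64 changed to int32 (its default is dropped) -> matters for Device compatibility verdicts, not for this value's decode
  renamed field weight to latitude in record Device -> no rule fires on it and the decoded Device view is identical with or without it

decoded: {"extras": [false, false], "audit": {"age": null, "name": null}, "price": 0.25, "weight": 0.25, "checksum": 0xFF, "enabled": null, "rating": 3.75}


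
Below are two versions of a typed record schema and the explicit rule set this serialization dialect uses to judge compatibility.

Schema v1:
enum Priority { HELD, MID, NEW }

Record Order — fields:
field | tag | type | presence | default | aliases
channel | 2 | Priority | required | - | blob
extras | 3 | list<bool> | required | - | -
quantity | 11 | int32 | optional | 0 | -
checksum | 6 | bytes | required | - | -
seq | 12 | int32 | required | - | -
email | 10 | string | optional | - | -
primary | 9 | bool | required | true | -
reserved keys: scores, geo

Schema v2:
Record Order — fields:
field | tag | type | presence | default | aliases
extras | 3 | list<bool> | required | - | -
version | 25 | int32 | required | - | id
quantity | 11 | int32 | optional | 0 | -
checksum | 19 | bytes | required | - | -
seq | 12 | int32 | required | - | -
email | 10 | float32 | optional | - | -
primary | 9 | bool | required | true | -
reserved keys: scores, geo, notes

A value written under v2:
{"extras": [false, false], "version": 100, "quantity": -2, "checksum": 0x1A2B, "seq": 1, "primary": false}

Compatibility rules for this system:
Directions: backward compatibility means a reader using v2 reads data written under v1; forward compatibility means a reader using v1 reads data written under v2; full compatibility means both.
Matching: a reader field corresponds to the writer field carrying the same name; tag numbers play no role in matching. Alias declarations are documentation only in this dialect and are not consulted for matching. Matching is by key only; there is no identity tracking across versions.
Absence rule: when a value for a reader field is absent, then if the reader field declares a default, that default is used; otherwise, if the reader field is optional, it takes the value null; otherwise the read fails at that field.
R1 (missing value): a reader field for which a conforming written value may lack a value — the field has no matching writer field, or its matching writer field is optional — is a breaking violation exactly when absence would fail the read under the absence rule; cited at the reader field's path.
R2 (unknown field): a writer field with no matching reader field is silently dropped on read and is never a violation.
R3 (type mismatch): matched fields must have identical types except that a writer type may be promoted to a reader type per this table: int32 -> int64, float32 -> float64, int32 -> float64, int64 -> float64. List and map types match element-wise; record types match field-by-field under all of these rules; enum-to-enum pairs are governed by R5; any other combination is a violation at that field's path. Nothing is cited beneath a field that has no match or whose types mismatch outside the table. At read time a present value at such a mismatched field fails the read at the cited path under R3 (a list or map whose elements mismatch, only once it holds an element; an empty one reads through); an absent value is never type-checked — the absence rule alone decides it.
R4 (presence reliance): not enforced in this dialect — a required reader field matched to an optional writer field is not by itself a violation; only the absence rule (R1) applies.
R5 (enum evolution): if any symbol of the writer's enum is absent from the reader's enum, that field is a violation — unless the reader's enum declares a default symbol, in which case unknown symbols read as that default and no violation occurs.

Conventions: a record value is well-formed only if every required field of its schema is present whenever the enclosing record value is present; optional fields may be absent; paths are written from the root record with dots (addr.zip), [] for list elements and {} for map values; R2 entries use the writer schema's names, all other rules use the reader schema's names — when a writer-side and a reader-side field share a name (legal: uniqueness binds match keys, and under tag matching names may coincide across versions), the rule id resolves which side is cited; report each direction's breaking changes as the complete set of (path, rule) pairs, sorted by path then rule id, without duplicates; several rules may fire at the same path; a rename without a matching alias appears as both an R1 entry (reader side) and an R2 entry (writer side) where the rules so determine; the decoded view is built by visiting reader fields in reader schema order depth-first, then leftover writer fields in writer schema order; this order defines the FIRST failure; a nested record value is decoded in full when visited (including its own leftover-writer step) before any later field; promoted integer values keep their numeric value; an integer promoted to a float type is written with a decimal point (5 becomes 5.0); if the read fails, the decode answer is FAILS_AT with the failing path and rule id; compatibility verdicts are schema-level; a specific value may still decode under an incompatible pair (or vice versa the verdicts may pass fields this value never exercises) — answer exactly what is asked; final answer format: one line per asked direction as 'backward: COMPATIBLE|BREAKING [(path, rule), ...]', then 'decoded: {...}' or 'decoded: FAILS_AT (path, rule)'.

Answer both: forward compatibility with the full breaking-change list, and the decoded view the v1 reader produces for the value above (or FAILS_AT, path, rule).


forward: BREAKING [(channel, R1), (email, R3)]; decoded: FAILS_AT (channel, R1)

each type pair in Order: writer, then reader
forward on Order — v1 reading data written by v2:
  channel has no writer counterpart
  extras: list<bool> -> list<bool>, writer required; from extras
  quantity: int32 -> int32, writer optional; from quantity
  checksum: bytes -> bytes, writer required; from checksum
  seq: int32 -> int32, writer required; from seq
  email: float32 -> string, writer optional; from email
  primary: bool -> bool, writer required; from primary
  leftover writer field: version
  rule R1 violated at channel
  rule R3 violated at email
  => forward: BREAKING (2)
decode (reader v1):
  read fails at channel under R1 (no fill)
  => FAILS_AT (channel, R1)
remaining Order differences; none change what is asked:
  field checksum in record Order: tag 6 changed to 19 -> inert for the asked Order verdict: nothing fires
  added field version to record Order: required int32, tag 25 (in v2 it sits immediately before quantity) -> affects backward compatibility only, which is not asked
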